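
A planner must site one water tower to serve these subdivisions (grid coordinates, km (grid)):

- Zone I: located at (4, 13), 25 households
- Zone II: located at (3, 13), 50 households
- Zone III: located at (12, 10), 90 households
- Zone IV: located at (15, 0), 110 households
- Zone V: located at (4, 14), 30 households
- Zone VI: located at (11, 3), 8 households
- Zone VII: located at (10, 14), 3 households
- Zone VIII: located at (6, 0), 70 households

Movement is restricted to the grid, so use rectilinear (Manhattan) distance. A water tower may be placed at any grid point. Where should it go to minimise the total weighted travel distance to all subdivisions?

(12, 10)

Manhattan distance separates: Σwᵢ(|x−xᵢ|+|y−yᵢ|) = Σwᵢ|x−xᵢ| + Σwᵢ|y−yᵢ|, so x and y are optimised independently as 1-D weighted medians.
Total weight W = 386; half = 193.
x-coordinate, sorted with cumulative weight:
  x=3 (Zone II, w=50) cum 50
  x=4 (Zone I, w=25) cum 75
  x=4 (Zone V, w=30) cum 105
  x=6 (Zone VIII, w=70) cum 175
  x=10 (Zone VII, w=3) cum 178
  x=11 (Zone VI, w=8) cum 186
  x=12 (Zone III, w=90) cum 276  ← median
  x=15 (Zone IV, w=110) cum 386
⇒ x* = 12
y-coordinate, sorted with cumulative weight:
  y=0 (Zone IV, w=110) cum 110
  y=0 (Zone VIII, w=70) cum 180
  y=3 (Zone VI, w=8) cum 188
  y=10 (Zone III, w=90) cum 278  ← median
  y=13 (Zone I, w=25) cum 303
  y=13 (Zone II, w=50) cum 353
  y=14 (Zone V, w=30) cum 383
  y=14 (Zone VII, w=3) cum 386
⇒ y* = 10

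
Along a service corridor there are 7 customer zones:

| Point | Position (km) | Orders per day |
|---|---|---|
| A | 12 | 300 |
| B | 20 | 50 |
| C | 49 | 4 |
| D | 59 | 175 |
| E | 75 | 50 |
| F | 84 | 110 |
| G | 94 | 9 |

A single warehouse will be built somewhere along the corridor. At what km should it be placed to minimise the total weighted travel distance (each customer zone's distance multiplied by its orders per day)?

For a sum of weighted absolute distances on a line, the optimum is the weighted median (not the mean). Total weight W = 698; half-weight = 349.
Sort by position and accumulate weight:
  km 12 (A, w=300) → cum 300
  km 20 (B, w=50) → cum 350  ≥ 349 → median here
  km 49 (C, w=4) → cum 354
  km 59 (D, w=175) → cum 529
  km 75 (E, w=50) → cum 579
  km 84 (F, w=110) → cum 689
  km 94 (G, w=9) → cum 698
Optimal location: km 20.

x = 20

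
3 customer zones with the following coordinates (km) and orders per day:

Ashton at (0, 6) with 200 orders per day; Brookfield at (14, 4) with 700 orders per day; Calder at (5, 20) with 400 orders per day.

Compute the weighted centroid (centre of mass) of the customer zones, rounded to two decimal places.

The minimiser of Σwᵢ‖p−pᵢ‖² is the weighted centroid p* = (Σwᵢpᵢ)/(Σwᵢ).
Σwᵢ = 1300.
Σwᵢxᵢ = 200·0 + 700·14 + 400·5 = 11800.
Σwᵢyᵢ = 200·6 + 700·4 + 400·20 = 12000.
x* = 11800/1300 = 9.08, y* = 12000/1300 = 9.23.

(9.08, 9.23)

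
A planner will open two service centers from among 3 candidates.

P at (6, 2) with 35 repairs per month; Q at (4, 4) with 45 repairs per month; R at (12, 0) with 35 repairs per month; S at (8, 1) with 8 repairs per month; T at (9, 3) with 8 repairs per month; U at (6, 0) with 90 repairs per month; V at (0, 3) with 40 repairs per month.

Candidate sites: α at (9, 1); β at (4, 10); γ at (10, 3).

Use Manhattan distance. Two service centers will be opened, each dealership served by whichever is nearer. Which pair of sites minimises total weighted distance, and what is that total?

{α, γ}, total 1371

Evaluate every pair (each demand assigned to the nearer of the two):
  {α, γ}: total = 1371
  {α, β}: total = 1374
  {β, γ}: total = 1690
Best pair: {α, γ} with total 1371.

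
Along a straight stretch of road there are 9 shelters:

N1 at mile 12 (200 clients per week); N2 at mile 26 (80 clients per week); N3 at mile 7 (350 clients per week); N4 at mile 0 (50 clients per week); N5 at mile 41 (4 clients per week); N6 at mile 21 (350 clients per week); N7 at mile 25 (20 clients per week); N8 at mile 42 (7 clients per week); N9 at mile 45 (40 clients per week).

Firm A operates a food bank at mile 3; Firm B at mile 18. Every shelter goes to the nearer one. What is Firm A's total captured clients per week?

400

The indifferent point is the midpoint (3+18)/2 = 10.5; shelters left of it (closer to Firm A at 3) go to Firm A, those right go to Firm B.
  N4 at 0 (w=50) → Firm A
  N3 at 7 (w=350) → Firm A
  N1 at 12 (w=200) → Firm B
  N6 at 21 (w=350) → Firm B
  N7 at 25 (w=20) → Firm B
  N2 at 26 (w=80) → Firm B
  N5 at 41 (w=4) → Firm B
  N8 at 42 (w=7) → Firm B
  N9 at 45 (w=40) → Firm B
Firm A captures 400; Firm B captures 701.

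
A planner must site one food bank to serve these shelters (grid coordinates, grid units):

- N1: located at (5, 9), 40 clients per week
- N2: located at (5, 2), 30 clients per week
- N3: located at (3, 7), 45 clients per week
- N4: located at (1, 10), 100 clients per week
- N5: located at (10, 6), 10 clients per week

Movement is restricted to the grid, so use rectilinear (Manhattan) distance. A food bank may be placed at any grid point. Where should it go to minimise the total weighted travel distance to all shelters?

(3, 9)

Manhattan distance separates: Σwᵢ(|x−xᵢ|+|y−yᵢ|) = Σwᵢ|x−xᵢ| + Σwᵢ|y−yᵢ|, so x and y are optimised independently as 1-D weighted medians.
Total weight W = 225; half = 112.5.
x-coordinate, sorted with cumulative weight:
  x=1 (N4, w=100) cum 100
  x=3 (N3, w=45) cum 145  ← median
  x=5 (N1, w=40) cum 185
  x=5 (N2, w=30) cum 215
  x=10 (N5, w=10) cum 225
⇒ x* = 3
y-coordinate, sorted with cumulative weight:
  y=2 (N2, w=30) cum 30
  y=6 (N5, w=10) cum 40
  y=7 (N3, w=45) cum 85
  y=9 (N1, w=40) cum 125  ← median
  y=10 (N4, w=100) cum 225
⇒ y* = 9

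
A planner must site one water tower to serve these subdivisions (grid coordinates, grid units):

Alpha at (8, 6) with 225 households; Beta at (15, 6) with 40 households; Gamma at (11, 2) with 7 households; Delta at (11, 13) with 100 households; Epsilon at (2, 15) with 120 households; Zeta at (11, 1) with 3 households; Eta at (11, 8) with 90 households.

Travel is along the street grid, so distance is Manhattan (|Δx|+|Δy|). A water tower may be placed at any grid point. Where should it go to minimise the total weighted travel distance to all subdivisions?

Manhattan distance separates: Σwᵢ(|x−xᵢ|+|y−yᵢ|) = Σwᵢ|x−xᵢ| + Σwᵢ|y−yᵢ|, so x and y are optimised independently as 1-D weighted medians.
Total weight W = 585; half = 292.5.
x-coordinate, sorted with cumulative weight:
  x=2 (Epsilon, w=120) cum 120
  x=8 (Alpha, w=225) cum 345  ← median
  x=11 (Gamma, w=7) cum 352
  x=11 (Delta, w=100) cum 452
  x=11 (Zeta, w=3) cum 455
  x=11 (Eta, w=90) cum 545
  x=15 (Beta, w=40) cum 585
⇒ x* = 8
y-coordinate, sorted with cumulative weight:
  y=1 (Zeta, w=3) cum 3
  y=2 (Gamma, w=7) cum 10
  y=6 (Alpha, w=225) cum 235
  y=6 (Beta, w=40) cum 275
  y=8 (Eta, w=90) cum 365  ← median
  y=13 (Delta, w=100) cum 465
  y=15 (Epsilon, w=120) cum 585
⇒ y* = 8

(8, 8)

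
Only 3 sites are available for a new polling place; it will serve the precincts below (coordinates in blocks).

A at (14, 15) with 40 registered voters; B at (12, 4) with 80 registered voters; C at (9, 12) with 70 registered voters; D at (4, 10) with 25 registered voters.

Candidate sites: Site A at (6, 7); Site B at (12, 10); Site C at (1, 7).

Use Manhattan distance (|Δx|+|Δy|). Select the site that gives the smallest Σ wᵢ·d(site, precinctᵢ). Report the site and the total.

Total weighted distance at each candidate:
  Site A (6, 7): total = 2045
  Site B (12, 10): total = 1310
  Site C (1, 7): total = 3020
Minimum is at Site B with total 1310 blocks.

Site B, total 1310 blocks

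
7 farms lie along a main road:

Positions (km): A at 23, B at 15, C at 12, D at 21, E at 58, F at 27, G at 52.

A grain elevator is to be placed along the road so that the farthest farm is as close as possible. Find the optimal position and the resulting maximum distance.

The 1-center on a line is the midpoint of the two extreme points: leftmost at 12, rightmost at 58.
Optimal location = (12 + 58)/2 = 35; maximum distance = (58 − 12)/2 = 23.

location 35, max distance 23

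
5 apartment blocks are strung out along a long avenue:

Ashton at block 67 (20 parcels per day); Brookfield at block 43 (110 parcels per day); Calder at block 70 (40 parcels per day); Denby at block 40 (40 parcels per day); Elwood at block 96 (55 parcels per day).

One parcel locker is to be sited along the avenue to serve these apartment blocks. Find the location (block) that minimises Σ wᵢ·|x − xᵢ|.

x = 43

For a sum of weighted absolute distances on a line, the optimum is the weighted median (not the mean). Total weight W = 265; half-weight = 132.5.
Sort by position and accumulate weight:
  block 40 (Denby, w=40) → cum 40
  block 43 (Brookfield, w=110) → cum 150  ≥ 132.5 → median here
  block 67 (Ashton, w=20) → cum 170
  block 70 (Calder, w=40) → cum 210
  block 96 (Elwood, w=55) → cum 265
Optimal location: block 43.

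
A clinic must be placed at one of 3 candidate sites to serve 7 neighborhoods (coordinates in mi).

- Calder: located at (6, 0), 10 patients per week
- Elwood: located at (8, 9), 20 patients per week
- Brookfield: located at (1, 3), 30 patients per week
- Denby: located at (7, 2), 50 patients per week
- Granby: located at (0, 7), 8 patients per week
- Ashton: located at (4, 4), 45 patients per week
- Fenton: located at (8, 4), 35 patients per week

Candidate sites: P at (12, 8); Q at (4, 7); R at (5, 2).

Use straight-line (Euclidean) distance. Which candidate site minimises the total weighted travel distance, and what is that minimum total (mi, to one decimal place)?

R, total 681.8 mi

Total weighted distance at each candidate:
  P (12, 8): total = 1632.3
  Q (4, 7): total = 945.8
  R (5, 2): total = 681.8
Minimum is at R with total 681.8 mi.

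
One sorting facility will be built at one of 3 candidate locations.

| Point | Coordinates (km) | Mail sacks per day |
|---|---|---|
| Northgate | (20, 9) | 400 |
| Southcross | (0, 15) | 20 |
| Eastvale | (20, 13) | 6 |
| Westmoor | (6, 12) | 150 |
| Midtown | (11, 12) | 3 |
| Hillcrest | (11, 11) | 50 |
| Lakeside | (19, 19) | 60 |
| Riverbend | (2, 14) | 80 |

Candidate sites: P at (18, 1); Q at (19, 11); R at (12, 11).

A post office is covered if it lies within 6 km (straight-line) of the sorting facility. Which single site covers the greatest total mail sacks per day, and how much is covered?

Coverage radius r = 6 km; a point is covered iff (Δx)²+(Δy)² ≤ 6² = 36.
  P (18, 1): covers {none} → 0
  Q (19, 11): covers {Northgate, Eastvale} → 406
  R (12, 11): covers {Midtown, Hillcrest} → 53
Maximum coverage at Q: 406 mail sacks per day.

Q, covering 406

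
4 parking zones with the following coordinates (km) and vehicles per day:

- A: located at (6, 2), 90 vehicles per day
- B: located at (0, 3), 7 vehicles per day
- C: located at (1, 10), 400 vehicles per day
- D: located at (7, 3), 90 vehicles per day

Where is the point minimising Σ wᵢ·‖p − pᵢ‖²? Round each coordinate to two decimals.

(2.67, 7.62)

The minimiser of Σwᵢ‖p−pᵢ‖² is the weighted centroid p* = (Σwᵢpᵢ)/(Σwᵢ).
Σwᵢ = 587.
Σwᵢxᵢ = 90·6 + 7·0 + 400·1 + 90·7 = 1570.
Σwᵢyᵢ = 90·2 + 7·3 + 400·10 + 90·3 = 4471.
x* = 1570/587 = 2.67, y* = 4471/587 = 7.62.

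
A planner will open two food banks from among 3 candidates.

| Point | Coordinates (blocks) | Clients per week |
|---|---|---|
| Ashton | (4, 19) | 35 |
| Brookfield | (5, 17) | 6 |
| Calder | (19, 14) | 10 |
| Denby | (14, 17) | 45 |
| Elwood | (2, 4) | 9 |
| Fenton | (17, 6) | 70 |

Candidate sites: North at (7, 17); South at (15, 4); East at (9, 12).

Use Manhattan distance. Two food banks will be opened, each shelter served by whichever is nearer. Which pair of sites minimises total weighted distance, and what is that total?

Evaluate every pair (each demand assigned to the nearer of the two):
  {North, South}: total = 1039
  {South, East}: total = 1441
  {North, East}: total = 1737
Best pair: {North, South} with total 1039.

{North, South}, total 1039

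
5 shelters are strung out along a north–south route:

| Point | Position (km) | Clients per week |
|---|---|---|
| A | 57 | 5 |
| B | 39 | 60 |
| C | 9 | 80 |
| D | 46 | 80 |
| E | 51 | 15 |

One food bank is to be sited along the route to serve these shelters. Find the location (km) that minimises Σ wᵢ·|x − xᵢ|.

x = 39

For a sum of weighted absolute distances on a line, the optimum is the weighted median (not the mean). Total weight W = 240; half-weight = 120.
Sort by position and accumulate weight:
  km 9 (C, w=80) → cum 80
  km 39 (B, w=60) → cum 140  ≥ 120 → median here
  km 46 (D, w=80) → cum 220
  km 51 (E, w=15) → cum 235
  km 57 (A, w=5) → cum 240
Optimal location: km 39.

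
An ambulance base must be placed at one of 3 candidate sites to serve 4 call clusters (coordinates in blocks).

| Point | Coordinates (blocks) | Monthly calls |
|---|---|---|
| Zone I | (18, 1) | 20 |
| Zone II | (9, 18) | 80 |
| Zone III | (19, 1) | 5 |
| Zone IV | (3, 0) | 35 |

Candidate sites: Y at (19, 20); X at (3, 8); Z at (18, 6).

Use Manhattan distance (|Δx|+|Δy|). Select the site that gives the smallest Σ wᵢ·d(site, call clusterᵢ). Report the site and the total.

X, total 2115 blocks

Total weighted distance at each candidate:
  Y (19, 20): total = 2715
  X (3, 8): total = 2115
  Z (18, 6): total = 2545
Minimum is at X with total 2115 blocks.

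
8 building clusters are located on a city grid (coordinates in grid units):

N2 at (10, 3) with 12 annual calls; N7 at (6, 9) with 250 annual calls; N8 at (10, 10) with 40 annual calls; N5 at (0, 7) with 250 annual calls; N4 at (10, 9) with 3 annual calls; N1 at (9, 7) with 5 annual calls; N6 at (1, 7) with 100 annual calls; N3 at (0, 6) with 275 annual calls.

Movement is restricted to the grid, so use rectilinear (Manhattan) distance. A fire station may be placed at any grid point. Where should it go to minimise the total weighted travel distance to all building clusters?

Manhattan distance separates: Σwᵢ(|x−xᵢ|+|y−yᵢ|) = Σwᵢ|x−xᵢ| + Σwᵢ|y−yᵢ|, so x and y are optimised independently as 1-D weighted medians.
Total weight W = 935; half = 467.5.
x-coordinate, sorted with cumulative weight:
  x=0 (N5, w=250) cum 250
  x=0 (N3, w=275) cum 525  ← median
  x=1 (N6, w=100) cum 625
  x=6 (N7, w=250) cum 875
  x=9 (N1, w=5) cum 880
  x=10 (N2, w=12) cum 892
  x=10 (N8, w=40) cum 932
  x=10 (N4, w=3) cum 935
⇒ x* = 0
y-coordinate, sorted with cumulative weight:
  y=3 (N2, w=12) cum 12
  y=6 (N3, w=275) cum 287
  y=7 (N5, w=250) cum 537  ← median
  y=7 (N1, w=5) cum 542
  y=7 (N6, w=100) cum 642
  y=9 (N7, w=250) cum 892
  y=9 (N4, w=3) cum 895
  y=10 (N8, w=40) cum 935
⇒ y* = 7

(0, 7)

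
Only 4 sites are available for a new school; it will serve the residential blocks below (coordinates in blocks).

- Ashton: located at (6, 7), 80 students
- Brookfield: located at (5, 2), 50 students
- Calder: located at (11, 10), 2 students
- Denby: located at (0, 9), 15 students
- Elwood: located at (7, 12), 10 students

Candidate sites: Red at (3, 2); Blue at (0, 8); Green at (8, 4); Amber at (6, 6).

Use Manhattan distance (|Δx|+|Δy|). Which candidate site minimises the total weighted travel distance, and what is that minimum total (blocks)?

Total weighted distance at each candidate:
  Red (3, 2): total = 1062
  Blue (0, 8): total = 1261
  Green (8, 4): total = 953
  Amber (6, 6): total = 553
Minimum is at Amber with total 553 blocks.

Amber, total 553 blocks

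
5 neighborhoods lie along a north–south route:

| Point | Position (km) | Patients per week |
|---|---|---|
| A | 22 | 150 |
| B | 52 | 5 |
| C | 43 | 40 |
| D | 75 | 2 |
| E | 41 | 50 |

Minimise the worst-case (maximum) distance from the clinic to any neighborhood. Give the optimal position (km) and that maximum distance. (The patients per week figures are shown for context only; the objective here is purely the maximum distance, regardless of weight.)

The 1-center on a line is the midpoint of the two extreme points: leftmost at 22, rightmost at 75.
Optimal location = (22 + 75)/2 = 48.5; maximum distance = (75 − 22)/2 = 26.5.

location 48.5, max distance 26.5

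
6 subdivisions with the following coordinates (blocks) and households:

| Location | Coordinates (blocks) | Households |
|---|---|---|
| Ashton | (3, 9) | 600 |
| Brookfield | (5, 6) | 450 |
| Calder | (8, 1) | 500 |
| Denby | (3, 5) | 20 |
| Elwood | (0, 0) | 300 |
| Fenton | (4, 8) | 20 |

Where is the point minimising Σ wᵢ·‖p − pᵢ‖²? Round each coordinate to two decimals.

The minimiser of Σwᵢ‖p−pᵢ‖² is the weighted centroid p* = (Σwᵢpᵢ)/(Σwᵢ).
Σwᵢ = 1890.
Σwᵢxᵢ = 600·3 + 450·5 + 500·8 + 20·3 + 300·0 + 20·4 = 8190.
Σwᵢyᵢ = 600·9 + 450·6 + 500·1 + 20·5 + 300·0 + 20·8 = 8860.
x* = 8190/1890 = 4.33, y* = 8860/1890 = 4.69.

(4.33, 4.69)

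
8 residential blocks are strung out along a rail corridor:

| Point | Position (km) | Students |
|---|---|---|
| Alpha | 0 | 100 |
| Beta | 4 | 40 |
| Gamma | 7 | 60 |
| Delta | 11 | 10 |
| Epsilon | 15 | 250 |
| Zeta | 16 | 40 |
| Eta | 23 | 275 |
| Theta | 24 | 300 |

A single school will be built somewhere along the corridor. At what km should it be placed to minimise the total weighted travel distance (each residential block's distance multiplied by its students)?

x = 23

For a sum of weighted absolute distances on a line, the optimum is the weighted median (not the mean). Total weight W = 1075; half-weight = 537.5.
Sort by position and accumulate weight:
  km 0 (Alpha, w=100) → cum 100
  km 4 (Beta, w=40) → cum 140
  km 7 (Gamma, w=60) → cum 200
  km 11 (Delta, w=10) → cum 210
  km 15 (Epsilon, w=250) → cum 460
  km 16 (Zeta, w=40) → cum 500
  km 23 (Eta, w=275) → cum 775  ≥ 537.5 → median here
  km 24 (Theta, w=300) → cum 1075
Optimal location: km 23.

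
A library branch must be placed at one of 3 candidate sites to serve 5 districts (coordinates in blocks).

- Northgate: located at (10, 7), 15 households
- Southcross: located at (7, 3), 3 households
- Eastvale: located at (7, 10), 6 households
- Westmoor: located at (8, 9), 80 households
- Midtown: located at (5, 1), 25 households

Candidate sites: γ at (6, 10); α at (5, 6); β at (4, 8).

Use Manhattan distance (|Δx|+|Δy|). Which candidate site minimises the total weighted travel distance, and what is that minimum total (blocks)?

Total weighted distance at each candidate:
  γ (6, 10): total = 625
  α (5, 6): total = 746
  β (4, 8): total = 759
Minimum is at γ with total 625 blocks.

γ, total 625 blocks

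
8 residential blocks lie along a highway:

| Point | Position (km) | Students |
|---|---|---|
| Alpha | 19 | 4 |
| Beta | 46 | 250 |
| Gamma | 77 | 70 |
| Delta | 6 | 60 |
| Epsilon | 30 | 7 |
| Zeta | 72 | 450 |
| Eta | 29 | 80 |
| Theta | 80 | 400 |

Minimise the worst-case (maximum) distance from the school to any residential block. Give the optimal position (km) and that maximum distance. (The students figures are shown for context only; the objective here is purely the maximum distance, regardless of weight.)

The 1-center on a line is the midpoint of the two extreme points: leftmost at 6, rightmost at 80.
Optimal location = (6 + 80)/2 = 43; maximum distance = (80 − 6)/2 = 37.

location 43, max distance 37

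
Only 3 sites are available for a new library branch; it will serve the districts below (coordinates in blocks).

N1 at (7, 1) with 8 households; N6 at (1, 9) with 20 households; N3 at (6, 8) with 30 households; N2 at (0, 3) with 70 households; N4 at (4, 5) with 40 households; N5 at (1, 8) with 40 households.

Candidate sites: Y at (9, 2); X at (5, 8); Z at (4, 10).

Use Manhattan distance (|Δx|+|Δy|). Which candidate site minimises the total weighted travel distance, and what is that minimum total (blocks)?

X, total 1222 blocks

Total weighted distance at each candidate:
  Y (9, 2): total = 2174
  X (5, 8): total = 1222
  Z (4, 10): total = 1466
Minimum is at X with total 1222 blocks.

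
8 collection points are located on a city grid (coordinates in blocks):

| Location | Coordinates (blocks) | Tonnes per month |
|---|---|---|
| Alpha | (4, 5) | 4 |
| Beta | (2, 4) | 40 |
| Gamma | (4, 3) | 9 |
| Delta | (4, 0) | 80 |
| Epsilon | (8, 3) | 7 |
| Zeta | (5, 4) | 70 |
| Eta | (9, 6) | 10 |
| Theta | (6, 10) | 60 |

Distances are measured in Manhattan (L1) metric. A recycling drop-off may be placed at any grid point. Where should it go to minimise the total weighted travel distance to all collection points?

(5, 4)

Manhattan distance separates: Σwᵢ(|x−xᵢ|+|y−yᵢ|) = Σwᵢ|x−xᵢ| + Σwᵢ|y−yᵢ|, so x and y are optimised independently as 1-D weighted medians.
Total weight W = 280; half = 140.
x-coordinate, sorted with cumulative weight:
  x=2 (Beta, w=40) cum 40
  x=4 (Alpha, w=4) cum 44
  x=4 (Gamma, w=9) cum 53
  x=4 (Delta, w=80) cum 133
  x=5 (Zeta, w=70) cum 203  ← median
  x=6 (Theta, w=60) cum 263
  x=8 (Epsilon, w=7) cum 270
  x=9 (Eta, w=10) cum 280
⇒ x* = 5
y-coordinate, sorted with cumulative weight:
  y=0 (Delta, w=80) cum 80
  y=3 (Gamma, w=9) cum 89
  y=3 (Epsilon, w=7) cum 96
  y=4 (Beta, w=40) cum 136
  y=4 (Zeta, w=70) cum 206  ← median
  y=5 (Alpha, w=4) cum 210
  y=6 (Eta, w=10) cum 220
  y=10 (Theta, w=60) cum 280
⇒ y* = 4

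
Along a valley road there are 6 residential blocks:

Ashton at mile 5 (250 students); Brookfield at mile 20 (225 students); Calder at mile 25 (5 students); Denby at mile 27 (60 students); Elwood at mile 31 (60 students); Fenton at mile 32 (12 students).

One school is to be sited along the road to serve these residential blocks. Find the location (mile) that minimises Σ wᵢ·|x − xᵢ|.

For a sum of weighted absolute distances on a line, the optimum is the weighted median (not the mean). Total weight W = 612; half-weight = 306.
Sort by position and accumulate weight:
  mile 5 (Ashton, w=250) → cum 250
  mile 20 (Brookfield, w=225) → cum 475  ≥ 306 → median here
  mile 25 (Calder, w=5) → cum 480
  mile 27 (Denby, w=60) → cum 540
  mile 31 (Elwood, w=60) → cum 600
  mile 32 (Fenton, w=12) → cum 612
Optimal location: mile 20.

x = 20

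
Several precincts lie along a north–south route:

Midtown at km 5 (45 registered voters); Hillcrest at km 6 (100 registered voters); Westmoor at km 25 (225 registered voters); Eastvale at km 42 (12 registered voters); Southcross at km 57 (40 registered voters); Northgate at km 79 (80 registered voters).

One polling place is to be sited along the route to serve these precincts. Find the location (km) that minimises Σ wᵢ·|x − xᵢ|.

x = 25

For a sum of weighted absolute distances on a line, the optimum is the weighted median (not the mean). Total weight W = 502; half-weight = 251.
Sort by position and accumulate weight:
  km 5 (Midtown, w=45) → cum 45
  km 6 (Hillcrest, w=100) → cum 145
  km 25 (Westmoor, w=225) → cum 370  ≥ 251 → median here
  km 42 (Eastvale, w=12) → cum 382
  km 57 (Southcross, w=40) → cum 422
  km 79 (Northgate, w=80) → cum 502
Optimal location: km 25.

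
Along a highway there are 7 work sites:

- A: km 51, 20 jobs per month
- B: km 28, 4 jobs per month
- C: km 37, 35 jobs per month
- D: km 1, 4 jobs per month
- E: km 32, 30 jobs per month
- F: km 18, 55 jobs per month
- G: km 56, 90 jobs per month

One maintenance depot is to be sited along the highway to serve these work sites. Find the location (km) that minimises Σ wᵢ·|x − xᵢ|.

x = 37

For a sum of weighted absolute distances on a line, the optimum is the weighted median (not the mean). Total weight W = 238; half-weight = 119.
Sort by position and accumulate weight:
  km 1 (D, w=4) → cum 4
  km 18 (F, w=55) → cum 59
  km 28 (B, w=4) → cum 63
  km 32 (E, w=30) → cum 93
  km 37 (C, w=35) → cum 128  ≥ 119 → median here
  km 51 (A, w=20) → cum 148
  km 56 (G, w=90) → cum 238
Optimal location: km 37.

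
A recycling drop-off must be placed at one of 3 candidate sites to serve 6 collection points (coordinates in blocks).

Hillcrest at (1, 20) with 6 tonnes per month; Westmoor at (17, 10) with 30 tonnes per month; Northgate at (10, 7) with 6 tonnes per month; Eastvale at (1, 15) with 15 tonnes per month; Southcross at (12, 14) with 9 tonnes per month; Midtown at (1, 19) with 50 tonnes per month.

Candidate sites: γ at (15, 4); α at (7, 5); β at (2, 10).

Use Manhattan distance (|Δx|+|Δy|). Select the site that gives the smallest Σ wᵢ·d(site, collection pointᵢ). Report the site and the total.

β, total 1298 blocks

Total weighted distance at each candidate:
  γ (15, 4): total = 2410
  α (7, 5): total = 1972
  β (2, 10): total = 1298
Minimum is at β with total 1298 blocks.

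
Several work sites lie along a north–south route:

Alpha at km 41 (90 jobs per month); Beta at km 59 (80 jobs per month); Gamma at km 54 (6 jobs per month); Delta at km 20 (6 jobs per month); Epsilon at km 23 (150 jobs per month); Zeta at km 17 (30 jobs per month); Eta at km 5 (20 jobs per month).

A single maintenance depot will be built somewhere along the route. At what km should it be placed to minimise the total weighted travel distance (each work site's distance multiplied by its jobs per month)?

For a sum of weighted absolute distances on a line, the optimum is the weighted median (not the mean). Total weight W = 382; half-weight = 191.
Sort by position and accumulate weight:
  km 5 (Eta, w=20) → cum 20
  km 17 (Zeta, w=30) → cum 50
  km 20 (Delta, w=6) → cum 56
  km 23 (Epsilon, w=150) → cum 206  ≥ 191 → median here
  km 41 (Alpha, w=90) → cum 296
  km 54 (Gamma, w=6) → cum 302
  km 59 (Beta, w=80) → cum 382
Optimal location: km 23.

x = 23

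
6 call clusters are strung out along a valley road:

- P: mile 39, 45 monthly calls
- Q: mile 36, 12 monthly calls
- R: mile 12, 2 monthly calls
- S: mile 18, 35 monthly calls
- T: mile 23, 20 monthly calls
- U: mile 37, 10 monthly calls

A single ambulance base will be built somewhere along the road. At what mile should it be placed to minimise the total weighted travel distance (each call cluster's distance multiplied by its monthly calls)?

For a sum of weighted absolute distances on a line, the optimum is the weighted median (not the mean). Total weight W = 124; half-weight = 62.
Sort by position and accumulate weight:
  mile 12 (R, w=2) → cum 2
  mile 18 (S, w=35) → cum 37
  mile 23 (T, w=20) → cum 57
  mile 36 (Q, w=12) → cum 69  ≥ 62 → median here
  mile 37 (U, w=10) → cum 79
  mile 39 (P, w=45) → cum 124
Optimal location: mile 36.

x = 36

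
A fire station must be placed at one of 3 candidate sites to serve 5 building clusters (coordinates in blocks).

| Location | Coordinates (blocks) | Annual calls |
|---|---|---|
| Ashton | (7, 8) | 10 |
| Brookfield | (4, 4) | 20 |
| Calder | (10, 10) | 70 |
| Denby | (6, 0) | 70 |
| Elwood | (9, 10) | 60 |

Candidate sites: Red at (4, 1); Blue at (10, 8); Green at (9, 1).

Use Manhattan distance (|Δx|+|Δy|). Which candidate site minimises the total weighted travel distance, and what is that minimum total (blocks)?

Blue, total 1390 blocks

Total weighted distance at each candidate:
  Red (4, 1): total = 2260
  Blue (10, 8): total = 1390
  Green (9, 1): total = 1770
Minimum is at Blue with total 1390 blocks.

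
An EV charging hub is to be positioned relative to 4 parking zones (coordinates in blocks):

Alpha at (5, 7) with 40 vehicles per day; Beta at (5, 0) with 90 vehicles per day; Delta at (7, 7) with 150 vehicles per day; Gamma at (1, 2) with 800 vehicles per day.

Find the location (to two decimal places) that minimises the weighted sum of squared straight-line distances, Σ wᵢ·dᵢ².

The minimiser of Σwᵢ‖p−pᵢ‖² is the weighted centroid p* = (Σwᵢpᵢ)/(Σwᵢ).
Σwᵢ = 1080.
Σwᵢxᵢ = 40·5 + 90·5 + 150·7 + 800·1 = 2500.
Σwᵢyᵢ = 40·7 + 90·0 + 150·7 + 800·2 = 2930.
x* = 2500/1080 = 2.31, y* = 2930/1080 = 2.71.

(2.31, 2.71)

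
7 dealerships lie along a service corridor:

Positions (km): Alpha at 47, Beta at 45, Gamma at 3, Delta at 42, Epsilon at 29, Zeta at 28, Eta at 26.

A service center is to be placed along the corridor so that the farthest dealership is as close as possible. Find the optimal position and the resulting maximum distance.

The 1-center on a line is the midpoint of the two extreme points: leftmost at 3, rightmost at 47.
Optimal location = (3 + 47)/2 = 25; maximum distance = (47 − 3)/2 = 22.

location 25, max distance 22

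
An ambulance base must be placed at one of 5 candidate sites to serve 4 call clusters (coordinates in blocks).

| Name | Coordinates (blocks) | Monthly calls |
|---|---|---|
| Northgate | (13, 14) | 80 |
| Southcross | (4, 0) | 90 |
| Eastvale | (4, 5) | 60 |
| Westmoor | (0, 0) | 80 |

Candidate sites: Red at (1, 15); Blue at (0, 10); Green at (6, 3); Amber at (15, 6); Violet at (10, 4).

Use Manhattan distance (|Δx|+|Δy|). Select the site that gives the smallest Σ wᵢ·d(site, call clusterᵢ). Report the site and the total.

Green, total 2850 blocks

Total weighted distance at each candidate:
  Red (1, 15): total = 4720
  Blue (0, 10): total = 3960
  Green (6, 3): total = 2850
  Amber (15, 6): total = 4730
  Violet (10, 4): total = 3480
Minimum is at Green with total 2850 blocks.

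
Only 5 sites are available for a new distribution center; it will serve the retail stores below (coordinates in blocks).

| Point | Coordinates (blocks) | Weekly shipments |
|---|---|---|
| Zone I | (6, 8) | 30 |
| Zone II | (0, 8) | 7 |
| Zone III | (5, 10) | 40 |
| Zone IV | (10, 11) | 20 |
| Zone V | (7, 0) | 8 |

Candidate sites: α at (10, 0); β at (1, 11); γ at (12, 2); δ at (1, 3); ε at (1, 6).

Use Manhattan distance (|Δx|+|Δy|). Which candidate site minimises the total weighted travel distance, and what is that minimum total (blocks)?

Total weighted distance at each candidate:
  α (10, 0): total = 1330
  β (1, 11): total = 784
  γ (12, 2): total = 1362
  δ (1, 3): total = 1194
  ε (1, 6): total = 927
Minimum is at β with total 784 blocks.

β, total 784 blocks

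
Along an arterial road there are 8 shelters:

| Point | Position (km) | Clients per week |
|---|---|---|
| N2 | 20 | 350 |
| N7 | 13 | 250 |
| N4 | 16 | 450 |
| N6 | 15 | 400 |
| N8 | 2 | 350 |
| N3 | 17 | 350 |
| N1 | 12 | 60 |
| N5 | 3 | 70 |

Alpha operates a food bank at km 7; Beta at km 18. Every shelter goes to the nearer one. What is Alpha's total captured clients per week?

The indifferent point is the midpoint (7+18)/2 = 12.5; shelters left of it (closer to Alpha at 7) go to Alpha, those right go to Beta.
  N8 at 2 (w=350) → Alpha
  N5 at 3 (w=70) → Alpha
  N1 at 12 (w=60) → Alpha
  N7 at 13 (w=250) → Beta
  N6 at 15 (w=400) → Beta
  N4 at 16 (w=450) → Beta
  N3 at 17 (w=350) → Beta
  N2 at 20 (w=350) → Beta
Alpha captures 480; Beta captures 1800.

480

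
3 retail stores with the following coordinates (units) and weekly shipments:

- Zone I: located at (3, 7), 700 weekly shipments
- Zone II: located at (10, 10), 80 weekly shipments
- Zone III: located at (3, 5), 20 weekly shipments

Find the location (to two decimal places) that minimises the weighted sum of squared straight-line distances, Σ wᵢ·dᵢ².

The minimiser of Σwᵢ‖p−pᵢ‖² is the weighted centroid p* = (Σwᵢpᵢ)/(Σwᵢ).
Σwᵢ = 800.
Σwᵢxᵢ = 700·3 + 80·10 + 20·3 = 2960.
Σwᵢyᵢ = 700·7 + 80·10 + 20·5 = 5800.
x* = 2960/800 = 3.70, y* = 5800/800 = 7.25.

(3.70, 7.25)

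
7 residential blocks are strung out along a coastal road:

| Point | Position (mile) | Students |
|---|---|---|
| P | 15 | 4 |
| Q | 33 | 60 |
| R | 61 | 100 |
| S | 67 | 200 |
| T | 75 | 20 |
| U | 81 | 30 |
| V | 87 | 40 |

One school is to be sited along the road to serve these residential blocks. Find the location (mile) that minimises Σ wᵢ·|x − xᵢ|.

x = 67

For a sum of weighted absolute distances on a line, the optimum is the weighted median (not the mean). Total weight W = 454; half-weight = 227.
Sort by position and accumulate weight:
  mile 15 (P, w=4) → cum 4
  mile 33 (Q, w=60) → cum 64
  mile 61 (R, w=100) → cum 164
  mile 67 (S, w=200) → cum 364  ≥ 227 → median here
  mile 75 (T, w=20) → cum 384
  mile 81 (U, w=30) → cum 414
  mile 87 (V, w=40) → cum 454
Optimal location: mile 67.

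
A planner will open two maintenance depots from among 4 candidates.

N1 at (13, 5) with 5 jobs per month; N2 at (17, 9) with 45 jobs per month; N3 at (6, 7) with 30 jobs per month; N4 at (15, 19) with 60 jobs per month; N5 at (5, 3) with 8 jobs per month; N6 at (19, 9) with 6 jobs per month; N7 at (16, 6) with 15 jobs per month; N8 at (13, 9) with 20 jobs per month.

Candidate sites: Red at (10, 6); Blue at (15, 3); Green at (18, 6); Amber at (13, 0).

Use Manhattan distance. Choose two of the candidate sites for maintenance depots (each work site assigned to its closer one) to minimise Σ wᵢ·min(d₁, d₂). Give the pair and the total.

{Red, Green}, total 1548

Evaluate every pair (each demand assigned to the nearer of the two):
  {Red, Green}: total = 1548
  {Red, Blue}: total = 1794
  {Blue, Green}: total = 1844
  {Green, Amber}: total = 1857
  {Red, Amber}: total = 2046
  {Blue, Amber}: total = 2090
Best pair: {Red, Green} with total 1548.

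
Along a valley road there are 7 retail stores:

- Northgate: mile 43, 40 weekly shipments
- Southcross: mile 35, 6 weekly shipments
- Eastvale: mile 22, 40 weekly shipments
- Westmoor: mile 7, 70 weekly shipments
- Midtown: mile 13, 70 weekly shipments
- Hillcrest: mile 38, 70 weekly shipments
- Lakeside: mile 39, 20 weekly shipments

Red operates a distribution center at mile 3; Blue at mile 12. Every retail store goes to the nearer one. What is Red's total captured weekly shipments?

70

The indifferent point is the midpoint (3+12)/2 = 7.5; retail stores left of it (closer to Red at 3) go to Red, those right go to Blue.
  Westmoor at 7 (w=70) → Red
  Midtown at 13 (w=70) → Blue
  Eastvale at 22 (w=40) → Blue
  Southcross at 35 (w=6) → Blue
  Hillcrest at 38 (w=70) → Blue
  Lakeside at 39 (w=20) → Blue
  Northgate at 43 (w=40) → Blue
Red captures 70; Blue captures 246.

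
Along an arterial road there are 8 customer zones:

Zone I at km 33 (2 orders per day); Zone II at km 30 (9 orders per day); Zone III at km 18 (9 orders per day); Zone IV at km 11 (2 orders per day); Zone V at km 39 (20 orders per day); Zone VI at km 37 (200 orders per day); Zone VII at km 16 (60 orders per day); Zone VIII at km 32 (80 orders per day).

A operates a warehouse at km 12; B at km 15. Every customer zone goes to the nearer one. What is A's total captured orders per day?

2

The indifferent point is the midpoint (12+15)/2 = 13.5; customer zones left of it (closer to A at 12) go to A, those right go to B.
  Zone IV at 11 (w=2) → A
  Zone VII at 16 (w=60) → B
  Zone III at 18 (w=9) → B
  Zone II at 30 (w=9) → B
  Zone VIII at 32 (w=80) → B
  Zone I at 33 (w=2) → B
  Zone VI at 37 (w=200) → B
  Zone V at 39 (w=20) → B
A captures 2; B captures 380.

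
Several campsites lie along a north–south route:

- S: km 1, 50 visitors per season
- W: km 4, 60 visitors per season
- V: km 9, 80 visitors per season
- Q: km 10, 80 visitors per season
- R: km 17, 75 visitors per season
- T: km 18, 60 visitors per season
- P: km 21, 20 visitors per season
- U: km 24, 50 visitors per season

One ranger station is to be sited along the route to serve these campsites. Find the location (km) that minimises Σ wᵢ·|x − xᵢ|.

For a sum of weighted absolute distances on a line, the optimum is the weighted median (not the mean). Total weight W = 475; half-weight = 237.5.
Sort by position and accumulate weight:
  km 1 (S, w=50) → cum 50
  km 4 (W, w=60) → cum 110
  km 9 (V, w=80) → cum 190
  km 10 (Q, w=80) → cum 270  ≥ 237.5 → median here
  km 17 (R, w=75) → cum 345
  km 18 (T, w=60) → cum 405
  km 21 (P, w=20) → cum 425
  km 24 (U, w=50) → cum 475
Optimal location: km 10.

x = 10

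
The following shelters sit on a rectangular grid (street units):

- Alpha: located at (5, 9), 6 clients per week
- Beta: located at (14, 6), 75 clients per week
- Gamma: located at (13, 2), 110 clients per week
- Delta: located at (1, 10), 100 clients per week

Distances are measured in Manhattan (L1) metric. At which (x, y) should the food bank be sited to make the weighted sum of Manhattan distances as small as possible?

Manhattan distance separates: Σwᵢ(|x−xᵢ|+|y−yᵢ|) = Σwᵢ|x−xᵢ| + Σwᵢ|y−yᵢ|, so x and y are optimised independently as 1-D weighted medians.
Total weight W = 291; half = 145.5.
x-coordinate, sorted with cumulative weight:
  x=1 (Delta, w=100) cum 100
  x=5 (Alpha, w=6) cum 106
  x=13 (Gamma, w=110) cum 216  ← median
  x=14 (Beta, w=75) cum 291
⇒ x* = 13
y-coordinate, sorted with cumulative weight:
  y=2 (Gamma, w=110) cum 110
  y=6 (Beta, w=75) cum 185  ← median
  y=9 (Alpha, w=6) cum 191
  y=10 (Delta, w=100) cum 291
⇒ y* = 6

(13, 6)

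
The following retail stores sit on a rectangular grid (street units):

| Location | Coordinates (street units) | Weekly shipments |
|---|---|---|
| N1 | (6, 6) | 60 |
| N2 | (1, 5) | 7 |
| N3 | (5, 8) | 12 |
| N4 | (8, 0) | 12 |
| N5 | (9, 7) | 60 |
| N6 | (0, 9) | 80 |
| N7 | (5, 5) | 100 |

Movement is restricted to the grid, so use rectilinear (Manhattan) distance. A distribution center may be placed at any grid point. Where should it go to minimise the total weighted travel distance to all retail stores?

(5, 6)

Manhattan distance separates: Σwᵢ(|x−xᵢ|+|y−yᵢ|) = Σwᵢ|x−xᵢ| + Σwᵢ|y−yᵢ|, so x and y are optimised independently as 1-D weighted medians.
Total weight W = 331; half = 165.5.
x-coordinate, sorted with cumulative weight:
  x=0 (N6, w=80) cum 80
  x=1 (N2, w=7) cum 87
  x=5 (N3, w=12) cum 99
  x=5 (N7, w=100) cum 199  ← median
  x=6 (N1, w=60) cum 259
  x=8 (N4, w=12) cum 271
  x=9 (N5, w=60) cum 331
⇒ x* = 5
y-coordinate, sorted with cumulative weight:
  y=0 (N4, w=12) cum 12
  y=5 (N2, w=7) cum 19
  y=5 (N7, w=100) cum 119
  y=6 (N1, w=60) cum 179  ← median
  y=7 (N5, w=60) cum 239
  y=8 (N3, w=12) cum 251
  y=9 (N6, w=80) cum 331
⇒ y* = 6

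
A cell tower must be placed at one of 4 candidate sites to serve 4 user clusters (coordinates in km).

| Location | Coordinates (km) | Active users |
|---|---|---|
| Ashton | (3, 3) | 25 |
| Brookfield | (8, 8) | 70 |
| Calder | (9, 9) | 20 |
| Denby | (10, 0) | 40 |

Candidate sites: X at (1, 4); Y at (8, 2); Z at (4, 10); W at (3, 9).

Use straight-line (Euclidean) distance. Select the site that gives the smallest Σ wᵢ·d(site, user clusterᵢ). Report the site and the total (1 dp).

Y, total 802.0 km

Total weighted distance at each candidate:
  X (1, 4): total = 1202.9
  Y (8, 2): total = 802.0
  Z (4, 10): total = 1058.3
  W (3, 9): total = 1083.0
Minimum is at Y with total 802.0 km.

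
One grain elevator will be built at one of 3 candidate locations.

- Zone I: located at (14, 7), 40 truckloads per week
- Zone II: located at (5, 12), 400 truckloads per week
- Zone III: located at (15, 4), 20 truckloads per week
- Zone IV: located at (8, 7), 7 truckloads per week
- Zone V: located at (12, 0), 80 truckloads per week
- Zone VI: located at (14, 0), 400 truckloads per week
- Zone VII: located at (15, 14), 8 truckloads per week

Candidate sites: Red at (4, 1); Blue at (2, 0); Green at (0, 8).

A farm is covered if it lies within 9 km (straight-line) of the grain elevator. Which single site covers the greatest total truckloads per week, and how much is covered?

Green, covering 407

Coverage radius r = 9 km; a point is covered iff (Δx)²+(Δy)² ≤ 9² = 81.
  Red (4, 1): covers {Zone IV, Zone V} → 87
  Blue (2, 0): covers {none} → 0
  Green (0, 8): covers {Zone II, Zone IV} → 407
Maximum coverage at Green: 407 truckloads per week.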